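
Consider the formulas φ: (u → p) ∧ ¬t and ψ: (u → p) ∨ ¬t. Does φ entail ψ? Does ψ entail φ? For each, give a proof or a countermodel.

Forward direction. Assume the antecedent. If t is true, the antecedent cannot hold. If t is false, (u → p) ∨ ¬t reduces to true regardless of the other variables. Either way (u → p) ∨ ¬t holds.

Converse. This fails. Under t = T, p = F, u = F, the left side is false but the right side is true.

The forward direction holds; the converse fails.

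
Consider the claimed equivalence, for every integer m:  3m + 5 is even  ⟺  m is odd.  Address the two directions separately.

(⟹) Suppose 3m + 5 is even. Since 3 is odd, 3m and m have the same parity, so 3m + 5 ≡ m + 5 (mod 2). As 5 is odd, 3m + 5 is even exactly when m is odd. Thus m is odd.

(⟸) Conversely, suppose m is odd; write m = 2j + 1. Then 3m + 5 = 3·(2j + 1) + 5 = 2·3j + 8, which is even.

Equivalent; both directions hold.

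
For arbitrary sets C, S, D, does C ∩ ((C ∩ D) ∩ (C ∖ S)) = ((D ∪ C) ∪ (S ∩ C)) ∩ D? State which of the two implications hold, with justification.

The sets are not equal: only the forward inclusion holds.

(⟸) This inclusion fails. Take C = ∅, S = ∅, D = {1}; then 1 ∈ ((D ∪ C) ∪ (S ∩ C)) ∩ D but 1 ∉ C ∩ ((C ∩ D) ∩ (C ∖ S)).

(⟹) Let x ∈ C ∩ ((C ∩ D) ∩ (C ∖ S)). Then x ∈ C ∩ D and x ∉ S, from which x ∈ ((D ∪ C) ∪ (S ∩ C)) ∩ D.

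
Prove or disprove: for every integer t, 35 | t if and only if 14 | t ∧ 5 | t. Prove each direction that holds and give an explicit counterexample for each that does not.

[⇒] This fails: take t = 35. Certainly 35 ∣ 35, but 14 ∤ 35.

[⇐] Suppose 14 ∣ t and 5 ∣ t. Any common multiple of 14 and 5 is a multiple of their lcm; here gcd(14, 5) = 1, so lcm(14, 5) = 14·5 = 70, so 70 ∣ t. Since 35 ∣ 70, it follows that 35 ∣ t.

Only the converse holds.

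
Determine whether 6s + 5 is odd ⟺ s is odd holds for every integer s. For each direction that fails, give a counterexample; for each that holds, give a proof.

[⇒] This fails: take s = 2. Then 6s + 5 = 17, which is odd, yet s = 2 is even, not odd.

[⇐] Suppose s is odd. Since 6 is even, 6s is even for every s, so 6s + 5 has the same parity as 5, which is odd. Hence 6s + 5 is odd.

The forward direction fails; the converse holds.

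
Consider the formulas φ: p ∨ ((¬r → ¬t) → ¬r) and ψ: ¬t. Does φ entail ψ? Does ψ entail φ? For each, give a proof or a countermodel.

(⇒) fails and (⇐) fails.

(⟹) This fails. Under t = T, r = F, p = F, the left side is true but the right side is false.

(⟸) This fails. Under t = F, r = T, p = F, the left side is false but the right side is true.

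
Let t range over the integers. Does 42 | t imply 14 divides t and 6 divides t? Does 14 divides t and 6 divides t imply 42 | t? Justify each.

Both directions hold; the statement is true.

Converse. Suppose 14 ∣ t and 6 ∣ t. Any common multiple of 14 and 6 is a multiple of their lcm; here lcm(14, 6) = 14·6/gcd(14, 6) = 84/2 = 42, so 42 ∣ t.

Forward direction. If 42 ∣ t, write t = 42q. Since 42 = 3·14, t = 14·(3q), so 14 ∣ t; and since 42 = 7·6, t = 6·(7q), so 6 ∣ t.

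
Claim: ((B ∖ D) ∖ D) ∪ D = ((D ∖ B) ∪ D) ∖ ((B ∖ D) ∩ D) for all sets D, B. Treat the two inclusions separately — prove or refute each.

Only the reverse inclusion holds.

(⟸) Let x ∈ ((D ∖ B) ∪ D) ∖ ((B ∖ D) ∩ D). Then either x ∈ D and x ∉ B; or x ∈ D ∩ B. In each case x ∈ ((B ∖ D) ∖ D) ∪ D, so ((D ∖ B) ∪ D) ∖ ((B ∖ D) ∩ D) ⊆ ((B ∖ D) ∖ D) ∪ D.

(⟹) This inclusion fails. Take D = ∅, B = {1}; then 1 ∈ ((B ∖ D) ∖ D) ∪ D but 1 ∉ ((D ∖ B) ∪ D) ∖ ((B ∖ D) ∩ D).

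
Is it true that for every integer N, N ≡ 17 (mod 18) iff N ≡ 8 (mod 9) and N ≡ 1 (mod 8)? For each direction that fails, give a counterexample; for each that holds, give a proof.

Only the reverse direction holds.

(⇒) This fails: N = 35 gives 35 ≡ 17 (mod 18) but 35 ≡ 3 (mod 8), so the conjunction on the right does not hold.

(⇐) Conversely, if N ≡ 8 (mod 9) and N ≡ 1 (mod 8), then by the Chinese remainder theorem N ≡ 17 (mod 72). Since 17 ≡ 17 (mod 18) and 18 ∣ 72, we get N ≡ 17 (mod 18).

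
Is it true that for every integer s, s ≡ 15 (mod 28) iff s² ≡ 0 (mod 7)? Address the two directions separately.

Both directions fail.

(→) This fails: take s = 15. Then 15 ≡ 15 (mod 28), but 15² = 225 ≡ 1 (mod 7), not 0.

(←) This fails: take s = 0. Then 0² = 0 ≡ 0 (mod 7), yet 0 ≡ 0 (mod 28), not 15.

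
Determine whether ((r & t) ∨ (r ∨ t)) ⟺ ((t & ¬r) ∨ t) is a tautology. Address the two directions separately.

(→) This fails. Under t = F, r = T, the left side is true but the right side is false.

(←) Assume the antecedent. If t is true, (r & t) ∨ (r ∨ t) reduces to true regardless of the other variables. If t is false, the antecedent cannot hold. Either way (r & t) ∨ (r ∨ t) holds.

(⇒) fails; (⇐) holds.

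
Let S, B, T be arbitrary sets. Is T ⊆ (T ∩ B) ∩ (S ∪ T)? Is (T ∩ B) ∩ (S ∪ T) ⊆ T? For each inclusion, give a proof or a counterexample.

(⟹) This inclusion fails. Take S = ∅, B = ∅, T = {1}; then 1 ∈ T but 1 ∉ (T ∩ B) ∩ (S ∪ T).

(⟸) Let x ∈ (T ∩ B) ∩ (S ∪ T). Then either x ∈ B ∩ T and x ∉ S; or x ∈ S ∩ B ∩ T. In each case x ∈ T, so (T ∩ B) ∩ (S ∪ T) ⊆ T.

The sets are not equal: only the reverse inclusion holds.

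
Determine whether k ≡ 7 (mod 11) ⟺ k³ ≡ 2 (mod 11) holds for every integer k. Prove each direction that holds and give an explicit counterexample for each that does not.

Both directions hold; the statement is true.

(⇐) For the converse, argue contrapositively. If k ≢ 7 (mod 11), then k is congruent to one of 0, 1, 2, 3, 4, 5, 6, 8, 9, 10 modulo 11, and these give k³ ≡ 0, 1, 8, 5, 9, 4, 7, 6, 3, 10 respectively — never 2.

(⇒) Suppose k ≡ 7 (mod 11). Write k = 11j + 7. Then (11j + 7)³ = 1331j³ + 2541j² + 1617j + 343 = 11(121j³ + 231j² + 147j + 31) + 2, so k³ ≡ 2 (mod 11).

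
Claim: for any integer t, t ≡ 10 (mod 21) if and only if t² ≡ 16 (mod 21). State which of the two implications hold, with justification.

Only the forward direction holds.

[⇒] Suppose t ≡ 10 (mod 21). Write t = 21j + 10. Then (21j + 10)² = 441j² + 420j + 100 = 21(21j² + 20j + 4) + 16, so t² ≡ 16 (mod 21).

[⇐] This fails: take t = 4. Then 4² = 16 ≡ 16 (mod 21), yet 4 ≡ 4 (mod 21), not 10.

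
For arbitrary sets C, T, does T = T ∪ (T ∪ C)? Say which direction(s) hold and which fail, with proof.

The sets are not equal: only the forward inclusion holds.

(⊆) Let x ∈ T. Then either x ∈ T and x ∉ C; or x ∈ C ∩ T. In each case x ∈ T ∪ (T ∪ C), so T ⊆ T ∪ (T ∪ C).

(⊇) This inclusion fails. Take C = {1}, T = ∅; then 1 ∈ T ∪ (T ∪ C) but 1 ∉ T.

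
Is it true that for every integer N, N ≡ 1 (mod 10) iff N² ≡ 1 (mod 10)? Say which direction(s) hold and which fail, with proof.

(⇒) holds; (⇐) fails.

(⇒) Suppose N ≡ 1 (mod 10). Write N = 10j + 1. Then (10j + 1)² = 100j² + 20j + 1 = 10(10j² + 2j) + 1, so N² ≡ 1 (mod 10).

(⇐) This fails: take N = 9. Then 9² = 81 ≡ 1 (mod 10), yet 9 ≡ 9 (mod 10), not 1.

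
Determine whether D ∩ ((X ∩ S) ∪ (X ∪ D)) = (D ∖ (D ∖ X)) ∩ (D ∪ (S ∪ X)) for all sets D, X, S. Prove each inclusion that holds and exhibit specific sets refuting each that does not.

Only the reverse inclusion holds.

(⊆) This inclusion fails. Take D = {1}, X = ∅, S = ∅; then 1 ∈ D ∩ ((X ∩ S) ∪ (X ∪ D)) but 1 ∉ (D ∖ (D ∖ X)) ∩ (D ∪ (S ∪ X)).

(⊇) Let x ∈ (D ∖ (D ∖ X)) ∩ (D ∪ (S ∪ X)). Then either x ∈ D ∩ X and x ∉ S; or x ∈ D ∩ X ∩ S. In each case x ∈ D ∩ ((X ∩ S) ∪ (X ∪ D)), so (D ∖ (D ∖ X)) ∩ (D ∪ (S ∪ X)) ⊆ D ∩ ((X ∩ S) ∪ (X ∪ D)).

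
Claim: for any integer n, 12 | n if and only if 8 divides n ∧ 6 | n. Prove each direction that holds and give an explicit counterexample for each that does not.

Forward direction. This fails: take n = 12. Certainly 12 ∣ 12, but 8 ∤ 12.

Converse. Suppose 8 ∣ n and 6 ∣ n. Any common multiple of 8 and 6 is a multiple of their lcm; here lcm(8, 6) = 8·6/gcd(8, 6) = 48/2 = 24, so 24 ∣ n. Since 12 ∣ 24, it follows that 12 ∣ n.

Only the converse holds.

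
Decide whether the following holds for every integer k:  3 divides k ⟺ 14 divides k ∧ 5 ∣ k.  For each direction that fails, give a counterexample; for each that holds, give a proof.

Neither direction holds.

Forward direction. This fails: take k = 3. Certainly 3 ∣ 3, but 14 ∤ 3.

Converse. This fails: take k = 70. Both 14 ∣ 70 and 5 ∣ 70, yet 70 is not a multiple of 3 (since 70 = 23·3 + 1), so 3 ∤ 70.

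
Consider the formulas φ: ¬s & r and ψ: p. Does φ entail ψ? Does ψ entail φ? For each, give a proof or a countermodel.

Neither implication holds.

[⇒] This fails. Under s = F, p = F, r = T, the left side is true but the right side is false.

[⇐] This fails. Under s = F, p = T, r = F, the left side is false but the right side is true.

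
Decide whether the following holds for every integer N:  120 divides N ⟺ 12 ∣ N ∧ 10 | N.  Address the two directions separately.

The forward direction holds; the converse fails.

(⇒) If 120 ∣ N, write N = 120q. Since 120 = 10·12, N = 12·(10q), so 12 ∣ N; and since 120 = 12·10, N = 10·(12q), so 10 ∣ N.

(⇐) This fails: take N = 60. Both 12 ∣ 60 and 10 ∣ 60, yet 60 is not a multiple of 120 (since 60 = 0·120 + 60), so 120 ∤ 60.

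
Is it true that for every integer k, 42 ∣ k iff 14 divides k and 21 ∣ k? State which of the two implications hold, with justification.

Both implications hold.

(←) Suppose 14 ∣ k and 21 ∣ k. Any common multiple of 14 and 21 is a multiple of their lcm; here lcm(14, 21) = 14·21/gcd(14, 21) = 294/7 = 42, so 42 ∣ k.

(→) If 42 ∣ k, write k = 42q. Since 42 = 3·14, k = 14·(3q), so 14 ∣ k; and since 42 = 2·21, k = 21·(2q), so 21 ∣ k.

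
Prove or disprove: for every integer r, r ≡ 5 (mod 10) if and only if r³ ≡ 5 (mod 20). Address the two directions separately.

Forward direction. This fails: take r = 15. Then 15 ≡ 5 (mod 10), but 15³ = 3375 ≡ 15 (mod 20), not 5.

Converse. The residues r modulo 20 with r³ ≡ 5 (mod 20) are exactly {5}, and each is ≡ 5 (mod 10).

The forward direction fails; the converse holds.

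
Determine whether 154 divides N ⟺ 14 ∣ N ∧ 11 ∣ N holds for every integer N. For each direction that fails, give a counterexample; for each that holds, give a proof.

(⇐) Suppose 14 ∣ N and 11 ∣ N. Any common multiple of 14 and 11 is a multiple of their lcm; here gcd(14, 11) = 1, so lcm(14, 11) = 14·11 = 154, so 154 ∣ N.

(⇒) If 154 ∣ N, write N = 154q. Since 154 = 11·14, N = 14·(11q), so 14 ∣ N; and since 154 = 14·11, N = 11·(14q), so 11 ∣ N.

Both implications hold.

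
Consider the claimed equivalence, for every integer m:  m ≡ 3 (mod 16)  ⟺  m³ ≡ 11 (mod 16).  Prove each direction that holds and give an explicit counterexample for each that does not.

Both directions hold; the statement is true.

(⟸) Suppose m³ ≡ 11 (mod 16). The only residue r in {0, …, 15} with r³ ≡ 11 (mod 16) is r = 3, so m ≡ 3 (mod 16).

(⟹) Suppose m ≡ 3 (mod 16). Write m = 16j + 3. Then (16j + 3)³ = 4096j³ + 2304j² + 432j + 27 = 16(256j³ + 144j² + 27j + 1) + 11, so m³ ≡ 11 (mod 16).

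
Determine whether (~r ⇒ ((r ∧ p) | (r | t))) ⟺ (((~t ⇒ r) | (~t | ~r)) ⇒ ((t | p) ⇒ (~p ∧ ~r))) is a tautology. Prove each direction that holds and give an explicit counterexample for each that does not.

(⇒) fails and (⇐) fails.

(⇒) This fails. Under r = T, p = T, t = F, the left side is true but the right side is false.

(⇐) This fails. Under r = F, p = F, t = F, the left side is false but the right side is true.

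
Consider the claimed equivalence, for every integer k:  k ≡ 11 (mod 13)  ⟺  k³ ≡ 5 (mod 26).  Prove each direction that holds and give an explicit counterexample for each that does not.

Neither implication holds.

(→) This fails: take k = 24. Then 24 ≡ 11 (mod 13), but 24³ = 13824 ≡ 18 (mod 26), not 5.

(←) This fails: take k = 7. Then 7³ = 343 ≡ 5 (mod 26), yet 7 ≡ 7 (mod 13), not 11.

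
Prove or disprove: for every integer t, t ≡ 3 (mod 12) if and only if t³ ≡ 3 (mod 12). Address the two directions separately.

Both directions hold; the statement is true.

(⇒) Suppose t ≡ 3 (mod 12). Write t = 12j + 3. Then (12j + 3)³ = 1728j³ + 1296j² + 324j + 27 = 12(144j³ + 108j² + 27j + 2) + 3, so t³ ≡ 3 (mod 12).

(⇐) For the converse, argue contrapositively. If t ≢ 3 (mod 12), then t is congruent to one of 0, 1, 2, 4, 5, 6, 7, 8, 9, 10, 11 modulo 12, and these give t³ ≡ 0, 1, 8, 4, 5, 0, 7, 8, 9, 4, 11 respectively — never 3.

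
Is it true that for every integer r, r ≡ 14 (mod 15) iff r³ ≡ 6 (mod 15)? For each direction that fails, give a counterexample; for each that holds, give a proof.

Neither direction holds.

(→) This fails: take r = 14. Then 14 ≡ 14 (mod 15), but 14³ = 2744 ≡ 14 (mod 15), not 6.

(←) This fails: take r = 6. Then 6³ = 216 ≡ 6 (mod 15), yet 6 ≡ 6 (mod 15), not 14.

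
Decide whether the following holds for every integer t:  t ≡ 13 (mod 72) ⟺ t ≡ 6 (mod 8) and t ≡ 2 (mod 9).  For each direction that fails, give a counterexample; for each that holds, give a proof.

(→) This fails: t = 13 gives 13 ≡ 13 (mod 72) but 13 ≡ 5 (mod 8), so the conjunction on the right does not hold.

(←) This fails: t = 38 satisfies both congruences on the right (38 ≡ 6 mod 8 and 38 ≡ 2 mod 9) yet 38 ≡ 38 (mod 72), not 13.

Both directions fail.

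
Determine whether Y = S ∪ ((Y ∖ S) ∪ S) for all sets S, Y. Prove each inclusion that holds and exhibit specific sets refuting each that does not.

(⟹) Let x ∈ Y. Then either x ∈ Y and x ∉ S; or x ∈ S ∩ Y. In each case x ∈ S ∪ ((Y ∖ S) ∪ S), so Y ⊆ S ∪ ((Y ∖ S) ∪ S).

(⟸) This inclusion fails. Take S = {1}, Y = ∅; then 1 ∈ S ∪ ((Y ∖ S) ∪ S) but 1 ∉ Y.

(⊆) holds; (⊇) fails.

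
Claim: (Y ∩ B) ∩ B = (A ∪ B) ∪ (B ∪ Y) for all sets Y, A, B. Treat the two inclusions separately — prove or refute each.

(⊆) holds; (⊇) fails.

(⊆) Let x ∈ (Y ∩ B) ∩ B. Then either x ∈ Y ∩ B and x ∉ A; or x ∈ Y ∩ A ∩ B. In each case x ∈ (A ∪ B) ∪ (B ∪ Y), so (Y ∩ B) ∩ B ⊆ (A ∪ B) ∪ (B ∪ Y).

(⊇) This inclusion fails. Take Y = {1}, A = ∅, B = ∅; then 1 ∈ (A ∪ B) ∪ (B ∪ Y) but 1 ∉ (Y ∩ B) ∩ B.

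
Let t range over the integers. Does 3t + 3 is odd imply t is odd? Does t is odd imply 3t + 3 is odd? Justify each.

(⟹) This fails: t = 2 gives 3t + 3 = 9, which is odd, but 2 is even, not odd.

(⟸) This also fails: t = 7 is odd, but 3t + 3 = 24 is even, not odd.

Neither implication holds.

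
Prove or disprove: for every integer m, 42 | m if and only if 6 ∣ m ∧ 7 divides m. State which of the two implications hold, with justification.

Both implications hold.

[⇒] If 42 ∣ m, write m = 42q. Since 42 = 7·6, m = 6·(7q), so 6 ∣ m; and since 42 = 6·7, m = 7·(6q), so 7 ∣ m.

[⇐] Suppose 6 ∣ m and 7 ∣ m. Any common multiple of 6 and 7 is a multiple of their lcm; here gcd(6, 7) = 1, so lcm(6, 7) = 6·7 = 42, so 42 ∣ m.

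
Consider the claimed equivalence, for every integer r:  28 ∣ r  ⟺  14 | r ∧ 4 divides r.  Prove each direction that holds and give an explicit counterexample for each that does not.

[⇒] If 28 ∣ r, write r = 28q. Since 28 = 2·14, r = 14·(2q), so 14 ∣ r; and since 28 = 7·4, r = 4·(7q), so 4 ∣ r.

[⇐] Suppose 14 ∣ r and 4 ∣ r. Any common multiple of 14 and 4 is a multiple of their lcm; here lcm(14, 4) = 14·4/gcd(14, 4) = 56/2 = 28, so 28 ∣ r.

Both implications hold.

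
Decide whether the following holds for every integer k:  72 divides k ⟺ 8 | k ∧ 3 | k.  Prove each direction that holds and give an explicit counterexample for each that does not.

Forward direction. If 72 ∣ k, write k = 72q. Since 72 = 9·8, k = 8·(9q), so 8 ∣ k; and since 72 = 24·3, k = 3·(24q), so 3 ∣ k.

Converse. This fails: take k = 24. Both 8 ∣ 24 and 3 ∣ 24, yet 24 is not a multiple of 72 (since 24 = 0·72 + 24), so 72 ∤ 24.

Only the forward direction holds.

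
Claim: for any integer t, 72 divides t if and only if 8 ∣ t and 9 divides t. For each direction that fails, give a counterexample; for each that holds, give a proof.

[⇒] If 72 ∣ t, write t = 72q. Since 72 = 9·8, t = 8·(9q), so 8 ∣ t; and since 72 = 8·9, t = 9·(8q), so 9 ∣ t.

[⇐] Suppose 8 ∣ t and 9 ∣ t. Any common multiple of 8 and 9 is a multiple of their lcm; here gcd(8, 9) = 1, so lcm(8, 9) = 8·9 = 72, so 72 ∣ t.

The biconditional holds.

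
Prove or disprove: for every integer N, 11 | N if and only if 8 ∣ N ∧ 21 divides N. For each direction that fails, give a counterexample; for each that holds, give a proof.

Both directions fail.

(⟹) This fails: take N = 11. Certainly 11 ∣ 11, but 8 ∤ 11.

(⟸) This fails: take N = 168. Both 8 ∣ 168 and 21 ∣ 168, yet 168 is not a multiple of 11 (since 168 = 15·11 + 3), so 11 ∤ 168.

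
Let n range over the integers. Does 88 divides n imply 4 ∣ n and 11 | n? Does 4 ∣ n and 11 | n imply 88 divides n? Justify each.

(⇒) If 88 ∣ n, write n = 88q. Since 88 = 22·4, n = 4·(22q), so 4 ∣ n; and since 88 = 8·11, n = 11·(8q), so 11 ∣ n.

(⇐) This fails: take n = 44. Both 4 ∣ 44 and 11 ∣ 44, yet 44 is not a multiple of 88 (since 44 = 0·88 + 44), so 88 ∤ 44.

Only the forward direction holds.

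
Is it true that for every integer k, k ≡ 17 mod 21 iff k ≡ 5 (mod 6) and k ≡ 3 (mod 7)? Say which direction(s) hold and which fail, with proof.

The forward direction fails; the converse holds.

[⇒] This fails: k = 38 gives 38 ≡ 17 (mod 21) but 38 ≡ 2 (mod 6), so the conjunction on the right does not hold.

[⇐] Conversely, if k ≡ 5 (mod 6) and k ≡ 3 (mod 7), then by the Chinese remainder theorem k ≡ 17 (mod 42). Since 17 ≡ 17 (mod 21) and 21 ∣ 42, we get k ≡ 17 (mod 21).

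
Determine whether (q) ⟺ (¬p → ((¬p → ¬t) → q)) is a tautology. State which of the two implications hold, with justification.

Only the forward implication holds.

(⟹) Assume the antecedent. If q is true, ¬p → ((¬p → ¬t) → q) reduces to true regardless of the other variables. If q is false, the antecedent cannot hold. Either way ¬p → ((¬p → ¬t) → q) holds.

(⟸) This fails. Under q = F, p = T, t = F, the left side is false but the right side is true.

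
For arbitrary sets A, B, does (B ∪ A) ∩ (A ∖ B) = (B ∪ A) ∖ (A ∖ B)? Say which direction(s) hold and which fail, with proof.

Forward inclusion. This inclusion fails. Take A = {1}, B = ∅; then 1 ∈ (B ∪ A) ∩ (A ∖ B) but 1 ∉ (B ∪ A) ∖ (A ∖ B).

Reverse inclusion. This inclusion fails. Take A = ∅, B = {1}; then 1 ∈ (B ∪ A) ∖ (A ∖ B) but 1 ∉ (B ∪ A) ∩ (A ∖ B).

Both inclusions fail.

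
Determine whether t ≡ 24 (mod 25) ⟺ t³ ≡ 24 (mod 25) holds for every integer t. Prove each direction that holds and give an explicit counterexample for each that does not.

(→) Suppose t ≡ 24 (mod 25). Write t = 25j + 24. Then (25j + 24)³ = 15625j³ + 45000j² + 43200j + 13824 = 25(625j³ + 1800j² + 1728j + 552) + 24, so t³ ≡ 24 (mod 25).

(←) Conversely, suppose t³ ≡ 24 (mod 25). The only residue r in {0, …, 24} with r³ ≡ 24 (mod 25) is r = 24, so t ≡ 24 (mod 25).

Both directions hold; the statement is true.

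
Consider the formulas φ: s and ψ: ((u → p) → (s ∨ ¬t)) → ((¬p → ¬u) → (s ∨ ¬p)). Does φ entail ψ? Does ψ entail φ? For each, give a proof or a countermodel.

[⇒] Assume the antecedent. If s is true, the consequent reduces to true regardless of the other variables. If s is false, the antecedent cannot hold. Either way the consequent holds.

[⇐] This fails. Under t = F, u = F, s = F, p = F, the left side is false but the right side is true.

Not equivalent: only (⇒) holds.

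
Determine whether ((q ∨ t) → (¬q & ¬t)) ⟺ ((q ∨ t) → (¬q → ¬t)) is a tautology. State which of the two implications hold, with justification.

(⇐) This fails. Under q = T, t = F, the left side is false but the right side is true.

(⇒) Assume the antecedent. If q is true, the antecedent cannot hold. If q is false, the antecedent forces (q = F, t = F), and (q ∨ t) → (¬q → ¬t) holds there. Either way (q ∨ t) → (¬q → ¬t) holds.

Not equivalent: only (⇒) holds.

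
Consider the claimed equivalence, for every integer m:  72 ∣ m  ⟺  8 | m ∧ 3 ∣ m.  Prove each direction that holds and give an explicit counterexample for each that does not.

(→) If 72 ∣ m, write m = 72q. Since 72 = 9·8, m = 8·(9q), so 8 ∣ m; and since 72 = 24·3, m = 3·(24q), so 3 ∣ m.

(←) This fails: take m = 24. Both 8 ∣ 24 and 3 ∣ 24, yet 24 is not a multiple of 72 (since 24 = 0·72 + 24), so 72 ∤ 24.

Only the forward direction holds.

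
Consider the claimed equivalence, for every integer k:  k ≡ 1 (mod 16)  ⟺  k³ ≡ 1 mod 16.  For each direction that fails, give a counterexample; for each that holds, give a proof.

(→) Suppose k ≡ 1 (mod 16). Write k = 16j + 1. Then (16j + 1)³ = 4096j³ + 768j² + 48j + 1 = 16(256j³ + 48j² + 3j) + 1, so k³ ≡ 1 (mod 16).

(←) Conversely, suppose k³ ≡ 1 (mod 16). The only residue r in {0, …, 15} with r³ ≡ 1 (mod 16) is r = 1, so k ≡ 1 (mod 16).

The biconditional holds.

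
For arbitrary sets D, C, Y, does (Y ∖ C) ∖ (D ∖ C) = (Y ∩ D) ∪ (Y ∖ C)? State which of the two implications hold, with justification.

Only the forward inclusion holds.

Forward inclusion. Let x ∈ (Y ∖ C) ∖ (D ∖ C). Then x ∈ Y and x ∉ D, C, from which x ∈ (Y ∩ D) ∪ (Y ∖ C).

Reverse inclusion. This inclusion fails. Take D = {1}, C = ∅, Y = {1}; then 1 ∈ (Y ∩ D) ∪ (Y ∖ C) but 1 ∉ (Y ∖ C) ∖ (D ∖ C).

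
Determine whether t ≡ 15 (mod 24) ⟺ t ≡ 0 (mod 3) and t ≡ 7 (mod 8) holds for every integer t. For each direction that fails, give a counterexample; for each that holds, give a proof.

(⟹) Suppose t ≡ 15 (mod 24); write t = 24j + 15. Since 3 ∣ 24, reducing mod 3 gives t ≡ 15 ≡ 0 (mod 3); since 8 ∣ 24, reducing mod 8 gives t ≡ 15 ≡ 7 (mod 8).

(⟸) Conversely, if t ≡ 0 (mod 3) and t ≡ 7 (mod 8), then by the Chinese remainder theorem t ≡ 15 (mod 24). This is exactly t ≡ 15 (mod 24).

Both implications hold.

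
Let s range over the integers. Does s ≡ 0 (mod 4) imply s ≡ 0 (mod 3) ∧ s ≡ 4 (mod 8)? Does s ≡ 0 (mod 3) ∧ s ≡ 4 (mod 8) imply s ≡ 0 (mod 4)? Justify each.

Forward direction. This fails: s = 0 gives 0 ≡ 0 (mod 4) but 0 ≡ 0 (mod 8), so the conjunction on the right does not hold.

Converse. If s ≡ 0 (mod 3) and s ≡ 4 (mod 8), then by the Chinese remainder theorem s ≡ 12 (mod 24). Since 12 ≡ 0 (mod 4) and 4 ∣ 24, we get s ≡ 0 (mod 4).

(⇒) fails; (⇐) holds.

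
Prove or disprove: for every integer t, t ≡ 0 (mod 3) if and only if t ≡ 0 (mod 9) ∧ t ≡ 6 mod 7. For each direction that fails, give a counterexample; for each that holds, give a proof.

(⇒) fails; (⇐) holds.

Forward direction. This fails: t = 0 gives 0 ≡ 0 (mod 3) but 0 ≡ 0 (mod 7), so the conjunction on the right does not hold.

Converse. If t ≡ 0 (mod 9) and t ≡ 6 (mod 7), then by the Chinese remainder theorem t ≡ 27 (mod 63). Since 27 ≡ 0 (mod 3) and 3 ∣ 63, we get t ≡ 0 (mod 3).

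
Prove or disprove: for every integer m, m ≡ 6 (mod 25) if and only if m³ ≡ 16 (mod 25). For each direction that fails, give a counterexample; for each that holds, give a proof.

(⟹) Suppose m ≡ 6 (mod 25). Write m = 25j + 6. Then (25j + 6)³ = 15625j³ + 11250j² + 2700j + 216 = 25(625j³ + 450j² + 108j + 8) + 16, so m³ ≡ 16 (mod 25).

(⟸) Conversely, suppose m³ ≡ 16 (mod 25). The only residue r in {0, …, 24} with r³ ≡ 16 (mod 25) is r = 6, so m ≡ 6 (mod 25).

Equivalent; both directions hold.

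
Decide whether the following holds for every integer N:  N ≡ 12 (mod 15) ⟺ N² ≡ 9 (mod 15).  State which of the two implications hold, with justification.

(⇒) holds; (⇐) fails.

(⇒) Suppose N ≡ 12 (mod 15). Write N = 15j + 12. Then (15j + 12)² = 225j² + 360j + 144 = 15(15j² + 24j + 9) + 9, so N² ≡ 9 (mod 15).

(⇐) This fails: take N = 3. Then 3² = 9 ≡ 9 (mod 15), yet 3 ≡ 3 (mod 15), not 12.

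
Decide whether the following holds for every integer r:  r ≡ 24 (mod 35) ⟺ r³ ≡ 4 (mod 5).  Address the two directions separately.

Not equivalent: only (⇒) holds.

(⇐) This fails: take r = 4. Then 4³ = 64 ≡ 4 (mod 5), yet 4 ≡ 4 (mod 35), not 24.

(⇒) Suppose r ≡ 24 (mod 35). Then r³ ≡ 24³ = 13824 (mod 35), and since 5 ∣ 35, also r³ ≡ 4 (mod 5).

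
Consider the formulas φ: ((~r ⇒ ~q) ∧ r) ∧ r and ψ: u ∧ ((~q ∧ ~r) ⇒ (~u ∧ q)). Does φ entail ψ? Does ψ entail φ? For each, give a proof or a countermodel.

Neither implication holds.

(→) This fails. Under r = T, q = F, u = F, the left side is true but the right side is false.

(←) This fails. Under r = F, q = T, u = T, the left side is false but the right side is true.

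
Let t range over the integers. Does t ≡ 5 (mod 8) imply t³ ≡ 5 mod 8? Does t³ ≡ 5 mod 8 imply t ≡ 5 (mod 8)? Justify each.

Both implications hold.

[⇒] Suppose t ≡ 5 (mod 8). Write t = 8j + 5. Then (8j + 5)³ = 512j³ + 960j² + 600j + 125 = 8(64j³ + 120j² + 75j + 15) + 5, so t³ ≡ 5 (mod 8).

[⇐] Conversely, suppose t³ ≡ 5 (mod 8). The only residue r in {0, …, 7} with r³ ≡ 5 (mod 8) is r = 5, so t ≡ 5 (mod 8).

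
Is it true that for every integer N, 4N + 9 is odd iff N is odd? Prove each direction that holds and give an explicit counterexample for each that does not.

(⇐) Suppose N is odd. Since 4 is even, 4N is even for every N, so 4N + 9 has the same parity as 9, which is odd. Hence 4N + 9 is odd.

(⇒) This fails: take N = 2. Then 4N + 9 = 17, which is odd, yet N = 2 is even, not odd.

Not equivalent: only (⇐) holds.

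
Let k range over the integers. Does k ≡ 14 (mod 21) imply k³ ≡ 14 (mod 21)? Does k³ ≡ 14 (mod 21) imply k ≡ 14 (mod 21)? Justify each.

[⇐] Suppose k³ ≡ 14 (mod 21). The only residue r in {0, …, 20} with r³ ≡ 14 (mod 21) is r = 14, so k ≡ 14 (mod 21).

[⇒] Suppose k ≡ 14 (mod 21). Write k = 21j + 14. Then (21j + 14)³ = 9261j³ + 18522j² + 12348j + 2744 = 21(441j³ + 882j² + 588j + 130) + 14, so k³ ≡ 14 (mod 21).

Both directions hold; the statement is true.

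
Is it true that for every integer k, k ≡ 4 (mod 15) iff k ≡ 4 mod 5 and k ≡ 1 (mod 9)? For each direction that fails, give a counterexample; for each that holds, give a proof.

(→) This fails: k = 34 gives 34 ≡ 4 (mod 15) but 34 ≡ 7 (mod 9), so the conjunction on the right does not hold.

(←) Conversely, if k ≡ 4 (mod 5) and k ≡ 1 (mod 9), then by the Chinese remainder theorem k ≡ 19 (mod 45). Since 19 ≡ 4 (mod 15) and 15 ∣ 45, we get k ≡ 4 (mod 15).

(⇒) fails; (⇐) holds.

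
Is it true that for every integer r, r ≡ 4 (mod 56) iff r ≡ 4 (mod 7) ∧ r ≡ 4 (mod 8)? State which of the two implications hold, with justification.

Equivalent; both directions hold.

[⇒] Suppose r ≡ 4 (mod 56); write r = 56j + 4. Since 7 ∣ 56, reducing mod 7 gives r ≡ 4 (mod 7); since 8 ∣ 56, reducing mod 8 gives r ≡ 4 (mod 8).

[⇐] Conversely, if r ≡ 4 (mod 7) and r ≡ 4 (mod 8), then by the Chinese remainder theorem r ≡ 4 (mod 56). This is exactly r ≡ 4 (mod 56).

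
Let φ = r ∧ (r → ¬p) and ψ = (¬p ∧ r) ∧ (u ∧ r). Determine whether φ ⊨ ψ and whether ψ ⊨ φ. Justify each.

(⇒) fails; (⇐) holds.

(←) Assume the antecedent. If u is true, the antecedent forces (u = T, p = F, r = T), and r ∧ (r → ¬p) holds there. If u is false, the antecedent cannot hold. Either way r ∧ (r → ¬p) holds.

(→) This fails. Under u = F, p = F, r = T, the left side is true but the right side is false.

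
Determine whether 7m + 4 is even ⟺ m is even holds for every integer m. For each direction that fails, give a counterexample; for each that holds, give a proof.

The biconditional holds.

Converse. Suppose m is even; write m = 2j. Then 7m + 4 = 7·(2j) + 4 = 2·7j + 4, which is even.

Forward direction. Suppose 7m + 4 is even. Since 7 is odd, 7m and m have the same parity, so 7m + 4 ≡ m + 4 (mod 2). As 4 is even, 7m + 4 is even exactly when m is even. Thus m is even.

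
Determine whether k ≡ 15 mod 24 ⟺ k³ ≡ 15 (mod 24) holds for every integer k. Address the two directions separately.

The biconditional holds.

(⇒) Suppose k ≡ 15 mod 24. Write k = 24j + 15. Then (24j + 15)³ = 13824j³ + 25920j² + 16200j + 3375 = 24(576j³ + 1080j² + 675j + 140) + 15, so k³ ≡ 15 (mod 24).

(⇐) Conversely, suppose k³ ≡ 15 (mod 24). The only residue r in {0, …, 23} with r³ ≡ 15 (mod 24) is r = 15, so k ≡ 15 (mod 24).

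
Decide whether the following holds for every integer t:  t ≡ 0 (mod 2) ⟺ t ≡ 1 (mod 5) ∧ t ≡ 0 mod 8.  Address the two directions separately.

(⇒) This fails: t = 0 gives 0 ≡ 0 (mod 2) but 0 ≡ 0 (mod 5), so the conjunction on the right does not hold.

(⇐) Conversely, if t ≡ 1 (mod 5) and t ≡ 0 (mod 8), then by the Chinese remainder theorem t ≡ 16 (mod 40). Since 16 ≡ 0 (mod 2) and 2 ∣ 40, we get t ≡ 0 (mod 2).

The forward direction fails; the converse holds.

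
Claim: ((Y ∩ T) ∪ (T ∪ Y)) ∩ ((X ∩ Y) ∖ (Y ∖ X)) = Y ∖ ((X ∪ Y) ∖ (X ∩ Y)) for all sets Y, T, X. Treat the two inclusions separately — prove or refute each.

Both inclusions hold; the sets are equal.

(⟸) Let x ∈ Y ∖ ((X ∪ Y) ∖ (X ∩ Y)). Then either x ∈ Y ∩ X and x ∉ T; or x ∈ Y ∩ T ∩ X. In each case x ∈ ((Y ∩ T) ∪ (T ∪ Y)) ∩ ((X ∩ Y) ∖ (Y ∖ X)), so Y ∖ ((X ∪ Y) ∖ (X ∩ Y)) ⊆ ((Y ∩ T) ∪ (T ∪ Y)) ∩ ((X ∩ Y) ∖ (Y ∖ X)).

(⟹) Let x ∈ ((Y ∩ T) ∪ (T ∪ Y)) ∩ ((X ∩ Y) ∖ (Y ∖ X)). Then either x ∈ Y ∩ X and x ∉ T; or x ∈ Y ∩ T ∩ X. In each case x ∈ Y ∖ ((X ∪ Y) ∖ (X ∩ Y)), so ((Y ∩ T) ∪ (T ∪ Y)) ∩ ((X ∩ Y) ∖ (Y ∖ X)) ⊆ Y ∖ ((X ∪ Y) ∖ (X ∩ Y)).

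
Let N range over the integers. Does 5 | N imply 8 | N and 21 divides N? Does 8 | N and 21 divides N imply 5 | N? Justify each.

Neither direction holds.

(→) This fails: take N = 5. Certainly 5 ∣ 5, but 8 ∤ 5.

(←) This fails: take N = 168. Both 8 ∣ 168 and 21 ∣ 168, yet 168 is not a multiple of 5 (since 168 = 33·5 + 3), so 5 ∤ 168.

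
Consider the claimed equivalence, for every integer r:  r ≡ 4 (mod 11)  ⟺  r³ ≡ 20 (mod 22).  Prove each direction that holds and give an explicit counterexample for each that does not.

(⇒) fails; (⇐) holds.

[⇒] This fails: take r = 15. Then 15 ≡ 4 (mod 11), but 15³ = 3375 ≡ 9 (mod 22), not 20.

[⇐] Conversely, the residues r modulo 22 with r³ ≡ 20 (mod 22) are exactly {4}, and each is ≡ 4 (mod 11).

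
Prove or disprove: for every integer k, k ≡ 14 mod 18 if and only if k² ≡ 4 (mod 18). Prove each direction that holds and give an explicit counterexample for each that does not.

(→) This fails: take k = 14. Then 14 ≡ 14 (mod 18), but 14² = 196 ≡ 16 (mod 18), not 4.

(←) This fails: take k = 2. Then 2² = 4 ≡ 4 (mod 18), yet 2 ≡ 2 (mod 18), not 14.

Neither implication holds.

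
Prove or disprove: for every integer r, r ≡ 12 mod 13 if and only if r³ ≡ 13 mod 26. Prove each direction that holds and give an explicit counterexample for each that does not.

Both directions fail.

(⇒) This fails: take r = 12. Then 12 ≡ 12 (mod 13), but 12³ = 1728 ≡ 12 (mod 26), not 13.

(⇐) This fails: take r = 13. Then 13³ = 2197 ≡ 13 (mod 26), yet 13 ≡ 0 (mod 13), not 12.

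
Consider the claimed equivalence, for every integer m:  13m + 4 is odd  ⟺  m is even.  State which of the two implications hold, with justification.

(⇒) fails and (⇐) fails.

Forward direction. This fails: m = 7 gives 13m + 4 = 95, which is odd, but 7 is odd, not even.

Converse. This also fails: m = 0 is even, but 13m + 4 = 4 is even, not odd.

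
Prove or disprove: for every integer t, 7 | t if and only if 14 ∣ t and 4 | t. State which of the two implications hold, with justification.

(⇐) Suppose 14 ∣ t and 4 ∣ t. Any common multiple of 14 and 4 is a multiple of their lcm; here lcm(14, 4) = 14·4/gcd(14, 4) = 56/2 = 28, so 28 ∣ t. Since 7 ∣ 28, it follows that 7 ∣ t.

(⇒) This fails: take t = 7. Certainly 7 ∣ 7, but 14 ∤ 7.

Not equivalent: only (⇐) holds.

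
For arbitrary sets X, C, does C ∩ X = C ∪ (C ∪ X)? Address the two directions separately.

Forward inclusion. Let x ∈ C ∩ X. Then x ∈ X ∩ C, from which x ∈ C ∪ (C ∪ X).

Reverse inclusion. This inclusion fails. Take X = {1}, C = ∅; then 1 ∈ C ∪ (C ∪ X) but 1 ∉ C ∩ X.

The sets are not equal: only the forward inclusion holds.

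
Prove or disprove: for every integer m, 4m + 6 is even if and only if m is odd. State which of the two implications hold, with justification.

Only the converse holds.

Forward direction. This fails: take m = 6. Then 4m + 6 = 30, which is even, yet m = 6 is even, not odd.

Converse. Suppose m is odd. Since 4 is even, 4m is even for every m, so 4m + 6 has the same parity as 6, which is even. Hence 4m + 6 is even.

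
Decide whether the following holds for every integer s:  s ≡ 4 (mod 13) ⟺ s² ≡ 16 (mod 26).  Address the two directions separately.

(⟹) This fails: take s = 17. Then 17 ≡ 4 (mod 13), but 17² = 289 ≡ 3 (mod 26), not 16.

(⟸) This fails: take s = 22. Then 22² = 484 ≡ 16 (mod 26), yet 22 ≡ 9 (mod 13), not 4.

Both directions fail.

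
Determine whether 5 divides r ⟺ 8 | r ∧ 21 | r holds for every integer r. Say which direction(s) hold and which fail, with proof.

(⟹) This fails: take r = 5. Certainly 5 ∣ 5, but 8 ∤ 5.

(⟸) This fails: take r = 168. Both 8 ∣ 168 and 21 ∣ 168, yet 168 is not a multiple of 5 (since 168 = 33·5 + 3), so 5 ∤ 168.

(⇒) fails and (⇐) fails.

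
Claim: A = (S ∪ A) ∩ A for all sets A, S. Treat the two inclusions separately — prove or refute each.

The two sets are equal.

(⊆) Let x ∈ A. Then either x ∈ A and x ∉ S; or x ∈ A ∩ S. In each case x ∈ (S ∪ A) ∩ A, so A ⊆ (S ∪ A) ∩ A.

(⊇) Let x ∈ (S ∪ A) ∩ A. Then either x ∈ A and x ∉ S; or x ∈ A ∩ S. In each case x ∈ A, so (S ∪ A) ∩ A ⊆ A.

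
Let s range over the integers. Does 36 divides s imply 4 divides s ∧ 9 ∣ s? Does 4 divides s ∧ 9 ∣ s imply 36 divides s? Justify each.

Both implications hold.

(⇒) If 36 ∣ s, write s = 36q. Since 36 = 9·4, s = 4·(9q), so 4 ∣ s; and since 36 = 4·9, s = 9·(4q), so 9 ∣ s.

(⇐) Suppose 4 ∣ s and 9 ∣ s. Any common multiple of 4 and 9 is a multiple of their lcm; here gcd(4, 9) = 1, so lcm(4, 9) = 4·9 = 36, so 36 ∣ s.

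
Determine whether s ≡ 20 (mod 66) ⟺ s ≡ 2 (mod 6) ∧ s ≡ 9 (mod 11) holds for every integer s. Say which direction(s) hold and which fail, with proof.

(⇒) Suppose s ≡ 20 (mod 66); write s = 66j + 20. Since 6 ∣ 66, reducing mod 6 gives s ≡ 20 ≡ 2 (mod 6); since 11 ∣ 66, reducing mod 11 gives s ≡ 20 ≡ 9 (mod 11).

(⇐) Conversely, if s ≡ 2 (mod 6) and s ≡ 9 (mod 11), then by the Chinese remainder theorem s ≡ 20 (mod 66). This is exactly s ≡ 20 (mod 66).

Both directions hold; the statement is true.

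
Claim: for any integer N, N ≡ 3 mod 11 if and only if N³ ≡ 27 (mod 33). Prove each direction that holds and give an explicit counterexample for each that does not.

Not equivalent: only (⇐) holds.

(→) This fails: take N = 14. Then 14 ≡ 3 (mod 11), but 14³ = 2744 ≡ 5 (mod 33), not 27.

(←) Conversely, the residues r modulo 33 with r³ ≡ 27 (mod 33) are exactly {3}, and each is ≡ 3 (mod 11).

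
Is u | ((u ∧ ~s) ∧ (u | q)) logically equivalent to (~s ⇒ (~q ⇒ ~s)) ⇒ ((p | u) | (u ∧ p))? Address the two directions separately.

Not equivalent: only (⇒) holds.

Converse. This fails. Under s = F, q = F, p = T, u = F, the left side is false but the right side is true.

Forward direction. Assume the antecedent. If u is true, the consequent reduces to true regardless of the other variables. If u is false, the antecedent cannot hold. Either way the consequent holds.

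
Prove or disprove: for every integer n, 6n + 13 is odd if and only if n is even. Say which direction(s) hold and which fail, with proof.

Not equivalent: only (⇐) holds.

(→) This fails: take n = 1. Then 6n + 13 = 19, which is odd, yet n = 1 is odd, not even.

(←) Suppose n is even. Since 6 is even, 6n is even for every n, so 6n + 13 has the same parity as 13, which is odd. Hence 6n + 13 is odd.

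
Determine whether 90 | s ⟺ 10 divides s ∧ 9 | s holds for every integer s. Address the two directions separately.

[⇐] Suppose 10 ∣ s and 9 ∣ s. Any common multiple of 10 and 9 is a multiple of their lcm; here gcd(10, 9) = 1, so lcm(10, 9) = 10·9 = 90, so 90 ∣ s.

[⇒] If 90 ∣ s, write s = 90q. Since 90 = 9·10, s = 10·(9q), so 10 ∣ s; and since 90 = 10·9, s = 9·(10q), so 9 ∣ s.

Both directions hold; the statement is true.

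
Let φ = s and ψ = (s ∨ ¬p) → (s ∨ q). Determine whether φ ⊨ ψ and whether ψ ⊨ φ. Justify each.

(⇒) Assume the antecedent. If p is true, (s ∨ ¬p) → (s ∨ q) reduces to true regardless of the other variables. If p is false, the antecedent forces (p = F, q = F, s = T) or (p = F, q = T, s = T), and (s ∨ ¬p) → (s ∨ q) holds there. Either way (s ∨ ¬p) → (s ∨ q) holds.

(⇐) This fails. Under p = T, q = F, s = F, the left side is false but the right side is true.

The forward direction holds; the converse fails.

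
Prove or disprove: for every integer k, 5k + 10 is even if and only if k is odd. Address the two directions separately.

Neither implication holds.

Forward direction. This fails: k = 2 gives 5k + 10 = 20, which is even, but 2 is even, not odd.

Converse. This also fails: k = 5 is odd, but 5k + 10 = 35 is odd, not even.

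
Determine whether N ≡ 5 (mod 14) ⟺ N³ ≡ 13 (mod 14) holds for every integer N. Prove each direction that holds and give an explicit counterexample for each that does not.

The forward direction holds; the converse fails.

Forward direction. Suppose N ≡ 5 (mod 14). Write N = 14j + 5. Then (14j + 5)³ = 2744j³ + 2940j² + 1050j + 125 = 14(196j³ + 210j² + 75j + 8) + 13, so N³ ≡ 13 (mod 14).

Converse. This fails: take N = 3. Then 3³ = 27 ≡ 13 (mod 14), yet 3 ≡ 3 (mod 14), not 5.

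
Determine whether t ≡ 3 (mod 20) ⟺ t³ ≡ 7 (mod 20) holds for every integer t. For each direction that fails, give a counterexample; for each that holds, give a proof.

Both implications hold.

Forward direction. Suppose t ≡ 3 (mod 20). Write t = 20j + 3. Then (20j + 3)³ = 8000j³ + 3600j² + 540j + 27 = 20(400j³ + 180j² + 27j + 1) + 7, so t³ ≡ 7 (mod 20).

Converse. Suppose t³ ≡ 7 (mod 20). The only residue r in {0, …, 19} with r³ ≡ 7 (mod 20) is r = 3, so t ≡ 3 (mod 20).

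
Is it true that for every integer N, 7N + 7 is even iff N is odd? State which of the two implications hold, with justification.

Both directions hold; the statement is true.

(⇐) Suppose N is odd; write N = 2j + 1. Then 7N + 7 = 7·(2j + 1) + 7 = 2·7j + 14, which is even.

(⇒) Suppose 7N + 7 is even. Since 7 is odd, 7N and N have the same parity, so 7N + 7 ≡ N + 7 (mod 2). As 7 is odd, 7N + 7 is even exactly when N is odd. Thus N is odd.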